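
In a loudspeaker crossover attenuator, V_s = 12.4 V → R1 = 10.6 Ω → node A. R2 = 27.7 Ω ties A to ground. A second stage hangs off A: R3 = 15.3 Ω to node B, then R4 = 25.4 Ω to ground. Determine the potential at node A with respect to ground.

V_A ≈ 7.55 V

Looking into the second stage from A: R3 + R4 = 40.70 Ω appears in parallel with R2.
R2 ‖ (R3+R4) = 16.48 Ω.
So V_A = 12.4 × 0.6086 = 7.547 V.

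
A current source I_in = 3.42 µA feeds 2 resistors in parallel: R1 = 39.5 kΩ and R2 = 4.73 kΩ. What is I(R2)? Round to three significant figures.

With just two branches, the current splits inversely with resistance.
I(R2) = 3.42 × 39.5/(39.5 + 4.73) = 3.42 × 0.8931 = 3.054 µA.

I ≈ 3.05 µA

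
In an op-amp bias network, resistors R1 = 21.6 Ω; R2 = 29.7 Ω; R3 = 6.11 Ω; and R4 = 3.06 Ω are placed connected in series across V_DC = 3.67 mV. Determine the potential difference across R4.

ΣR = 21.6 + 29.7 + 6.11 + 3.06 = 60.47 Ω.
By the voltage-divider rule, V = 3.67 × 3.060/60.47 = 0.1857 mV.

V ≈ 0.186 mV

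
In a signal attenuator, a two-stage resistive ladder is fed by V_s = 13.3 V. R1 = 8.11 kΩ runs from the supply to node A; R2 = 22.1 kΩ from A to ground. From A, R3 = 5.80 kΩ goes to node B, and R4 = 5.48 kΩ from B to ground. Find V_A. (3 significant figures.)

Node A sees R2 in parallel with the series input of stage 2, R3 + R4 = 11.28 kΩ.
R2 ‖ (R3+R4) = 7.468 kΩ.
First divider: V_A = V_s · 7.468/(8.11 + 7.468) = 6.376 V.

V_A ≈ 6.38 V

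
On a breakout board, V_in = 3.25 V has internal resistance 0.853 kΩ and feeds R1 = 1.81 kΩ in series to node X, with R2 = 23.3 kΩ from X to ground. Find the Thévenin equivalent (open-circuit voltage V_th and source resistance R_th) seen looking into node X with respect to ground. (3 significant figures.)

V_th ≈ 2.92 V, R_th ≈ 2.39 kΩ

R1' = 0.853 + 1.81 = 2.663 kΩ (source resistance + R1).
V_th is the unloaded tap voltage: V_in · R2/(R1'+R2) = 3.25 × 0.8974 = 2.917 V.
Zeroing V_in shorts the top of R1' to ground, so R_th = R1' ‖ R2 = 2.390 kΩ.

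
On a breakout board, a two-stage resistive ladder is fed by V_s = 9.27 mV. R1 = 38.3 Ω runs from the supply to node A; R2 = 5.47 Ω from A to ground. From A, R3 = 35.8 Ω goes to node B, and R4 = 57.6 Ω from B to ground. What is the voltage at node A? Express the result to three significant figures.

Node A sees R2 in parallel with the series input of stage 2, R3 + R4 = 93.40 Ω.
R2 ‖ (R3+R4) = 5.167 Ω.
V_A = 9.27 × 5.167/(38.3 + 5.167) = 1.102 mV.

V_A ≈ 1.10 mV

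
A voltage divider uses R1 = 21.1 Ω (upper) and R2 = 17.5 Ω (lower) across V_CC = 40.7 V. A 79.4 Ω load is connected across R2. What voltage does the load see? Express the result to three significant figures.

R2 ‖ R_L = (17.5 × 79.4)/(17.5 + 79.4) = 14.34 Ω.
Now apply the divider: V_out = 40.7 × 0.4046 = 16.47 V.

V_out ≈ 16.5 V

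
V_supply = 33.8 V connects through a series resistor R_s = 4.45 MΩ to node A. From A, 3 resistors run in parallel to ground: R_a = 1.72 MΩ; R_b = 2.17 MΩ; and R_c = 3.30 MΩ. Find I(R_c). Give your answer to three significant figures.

Equivalent of the parallel group: R_p = 0.7434 MΩ.
V_A by voltage divider: V_A = 33.8 × 0.7434/(4.45 + 0.7434) = 4.838 V.
Branch current I = V_A/R_c = 4.838/3.30 = 1.466 µA.

I ≈ 1.47 µA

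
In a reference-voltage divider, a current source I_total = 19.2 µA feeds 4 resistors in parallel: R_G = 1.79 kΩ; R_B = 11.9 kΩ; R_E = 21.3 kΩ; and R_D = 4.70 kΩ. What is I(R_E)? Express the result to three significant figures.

I ≈ 0.999 µA

Conductances: ΣG = 1/1.79 + 1/11.9 + 1/21.3 + 1/4.70 = 0.9024 (1/kΩ).
Current divider: I(R_E) = I_total · G_k/ΣG = 19.2 × (0.04695/0.9024) = 19.2 × 0.05203 = 0.9989 µA.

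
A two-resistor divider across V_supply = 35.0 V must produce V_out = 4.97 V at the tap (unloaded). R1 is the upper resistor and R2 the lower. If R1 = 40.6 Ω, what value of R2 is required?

V_out/V_supply = R2/(R1+R2) = 0.1420.
R2 = R1 · 0.1420/(1 − 0.1420) = 6.719 Ω.

R2 ≈ 6.72 Ω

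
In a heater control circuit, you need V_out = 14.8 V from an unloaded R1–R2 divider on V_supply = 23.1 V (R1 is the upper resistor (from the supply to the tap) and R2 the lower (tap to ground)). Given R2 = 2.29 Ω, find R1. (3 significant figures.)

V_out/V_supply = R2/(R1+R2) = 0.6407.
Rearranging, R1 = R2·(1−k)/k = 2.29 × 0.5608 = 1.284 Ω.

R1 ≈ 1.28 Ω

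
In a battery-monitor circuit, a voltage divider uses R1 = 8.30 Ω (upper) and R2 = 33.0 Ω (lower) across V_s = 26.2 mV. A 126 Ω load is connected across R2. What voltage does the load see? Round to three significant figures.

R2 ‖ R_L = (33.0 × 126)/(33.0 + 126) = 26.15 Ω.
Then V_out = V_s · R2'/(R1 + R2') = 26.2 × 26.15/34.45 = 19.89 mV.
(Unloaded it would be 20.9 mV; the load pulls it down.)

V_out ≈ 19.9 mV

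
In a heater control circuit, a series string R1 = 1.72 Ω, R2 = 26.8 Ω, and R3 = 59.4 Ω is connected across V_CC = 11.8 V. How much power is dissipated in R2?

P ≈ 0.483 W

ΣR = 87.92 Ω → I = 11.8/87.92 = 0.1342 A.
P = I²R = 0.01801 × 26.8 = 0.4828 W.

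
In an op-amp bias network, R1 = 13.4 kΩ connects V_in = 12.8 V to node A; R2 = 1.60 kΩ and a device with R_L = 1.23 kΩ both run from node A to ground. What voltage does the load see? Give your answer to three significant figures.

The load sits in parallel with R2, giving an effective lower resistance R2' = R2·R_L/(R2+R_L) = 0.6954 kΩ.
Then V_out = V_in · R2'/(R1 + R2') = 12.8 × 0.6954/14.10 = 0.6315 V.
(Unloaded it would be 1.37 V; the load pulls it down.)

V_out ≈ 0.631 V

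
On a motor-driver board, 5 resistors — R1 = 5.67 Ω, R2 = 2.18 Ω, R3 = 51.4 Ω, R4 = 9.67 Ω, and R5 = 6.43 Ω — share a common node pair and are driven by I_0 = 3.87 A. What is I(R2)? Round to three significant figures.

Total conductance ΣG = 1/5.67 + 1/2.18 + 1/51.4 + 1/9.67 + 1/6.43 = 0.9135 (units of 1/Ω).
By the current-divider rule, I = I_0 · G_k/ΣG = 3.87 × 0.5022 = 1.943 A.

I ≈ 1.94 A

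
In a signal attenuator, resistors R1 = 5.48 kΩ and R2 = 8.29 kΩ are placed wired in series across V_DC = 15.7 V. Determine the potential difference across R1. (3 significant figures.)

V ≈ 6.25 V

Total series resistance ΣR = 5.48 + 8.29 = 13.77 kΩ.
Voltage divider: V = V_DC · (5.480 / 13.77) = 15.7 × 0.3980 = 6.248 V.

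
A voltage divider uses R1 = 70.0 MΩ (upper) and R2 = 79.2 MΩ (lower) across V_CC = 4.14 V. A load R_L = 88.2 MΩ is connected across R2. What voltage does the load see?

V_out ≈ 1.55 V

First combine the lower leg with the load: R2 ‖ R_L = 41.73 MΩ.
Then V_out = V_CC · R2'/(R1 + R2') = 4.14 × 41.73/111.7 = 1.546 V.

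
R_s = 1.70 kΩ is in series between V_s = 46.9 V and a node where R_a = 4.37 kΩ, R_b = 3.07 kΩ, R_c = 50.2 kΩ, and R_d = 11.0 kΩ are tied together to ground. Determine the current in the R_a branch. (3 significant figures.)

Parallel bank: R_p = 1/(1/4.37 + 1/3.07 + 1/50.2 + 1/11.0) = 1.503 kΩ.
Node voltage V_A = V_s · R_p/(R_s + R_p) = 46.9 × 0.4692 = 22.01 V.
I(R_a) = V_A / R_a = 22.01/4.37 = 5.036 mA.

I ≈ 5.04 mA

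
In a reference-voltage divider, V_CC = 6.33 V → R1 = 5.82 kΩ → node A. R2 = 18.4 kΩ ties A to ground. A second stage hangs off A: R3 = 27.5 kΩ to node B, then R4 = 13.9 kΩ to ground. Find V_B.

V_B ≈ 1.46 V

The second stage (R3 + R4 = 41.40 kΩ) loads node A in parallel with R2.
Effective lower resistance at A: R2 ‖ 41.40 = 12.74 kΩ.
So V_A = 6.33 × 0.6864 = 4.345 V.
V_B = V_A × 0.3357 = 1.459 V.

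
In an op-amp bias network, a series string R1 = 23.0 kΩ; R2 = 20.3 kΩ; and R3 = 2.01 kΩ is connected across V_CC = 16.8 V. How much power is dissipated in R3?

P ≈ 0.276 mW

Series current I = V_CC/ΣR = 16.8/45.31 = 0.3708 mA.
V(R3) = I·R = 0.7453 V; P = V·I = 0.7453 × 0.3708 = 0.2763 mW.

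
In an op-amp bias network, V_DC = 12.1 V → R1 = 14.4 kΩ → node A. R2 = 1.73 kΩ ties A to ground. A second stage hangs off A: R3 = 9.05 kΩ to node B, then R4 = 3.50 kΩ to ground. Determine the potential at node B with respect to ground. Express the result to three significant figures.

Node A sees R2 in parallel with the series input of stage 2, R3 + R4 = 12.55 kΩ.
R2 ‖ (R3+R4) = 1.520 kΩ.
First divider: V_A = V_DC · 1.520/(14.4 + 1.520) = 1.156 V.
Then the unloaded second divider: V_B = V_A × R4/(R3+R4) = 1.156 × 0.2789 = 0.3223 V.

V_B ≈ 0.322 V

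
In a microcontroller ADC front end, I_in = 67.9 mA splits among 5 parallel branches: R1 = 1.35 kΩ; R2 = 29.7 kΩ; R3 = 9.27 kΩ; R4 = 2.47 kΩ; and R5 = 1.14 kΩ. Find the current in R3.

Conductances: ΣG = 1/1.35 + 1/29.7 + 1/9.27 + 1/2.47 + 1/1.14 = 2.164 (1/kΩ).
By the current-divider rule, I = I_in · G_k/ΣG = 67.9 × 0.04984 = 3.384 mA.

I ≈ 3.38 mA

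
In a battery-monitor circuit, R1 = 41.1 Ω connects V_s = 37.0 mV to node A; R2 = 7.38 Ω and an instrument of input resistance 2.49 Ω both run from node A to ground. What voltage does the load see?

V_out ≈ 1.60 mV

R2 ‖ R_L = (7.38 × 2.49)/(7.38 + 2.49) = 1.862 Ω.
Voltage divider with the loaded lower leg: V_out = 37.0 × 1.862/(41.1 + 1.862) = 37.0 × 0.04334 = 1.603 mV.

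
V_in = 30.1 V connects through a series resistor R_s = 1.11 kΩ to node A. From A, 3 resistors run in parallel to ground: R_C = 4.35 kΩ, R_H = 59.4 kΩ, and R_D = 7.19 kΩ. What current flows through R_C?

Parallel bank: R_p = 1/(1/4.35 + 1/59.4 + 1/7.19) = 2.592 kΩ.
Node voltage V_A = V_in · R_p/(R_s + R_p) = 30.1 × 0.7002 = 21.07 V.
I(R_C) = V_A / R_C = 21.07/4.35 = 4.845 mA.

I ≈ 4.84 mA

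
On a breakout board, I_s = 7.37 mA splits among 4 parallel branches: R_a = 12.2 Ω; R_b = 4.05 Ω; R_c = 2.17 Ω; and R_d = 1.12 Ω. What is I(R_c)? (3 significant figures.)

I ≈ 2.02 mA

Conductances: ΣG = 1/12.2 + 1/4.05 + 1/2.17 + 1/1.12 = 1.683 (1/Ω).
Current divider: I(R_c) = I_s · G_k/ΣG = 7.37 × (0.4608/1.683) = 7.37 × 0.2739 = 2.019 mA.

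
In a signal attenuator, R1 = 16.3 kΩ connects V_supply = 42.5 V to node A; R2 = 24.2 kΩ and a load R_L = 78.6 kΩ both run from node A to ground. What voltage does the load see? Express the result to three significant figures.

R2 ‖ R_L = (24.2 × 78.6)/(24.2 + 78.6) = 18.50 kΩ.
Now apply the divider: V_out = 42.5 × 0.5317 = 22.60 V.
(Unloaded it would be 25.4 V; the load pulls it down.)

V_out ≈ 22.6 V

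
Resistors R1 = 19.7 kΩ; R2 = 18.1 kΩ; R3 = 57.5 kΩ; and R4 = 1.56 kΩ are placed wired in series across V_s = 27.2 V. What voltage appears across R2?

V ≈ 5.08 V

ΣR = 19.7 + 18.1 + 57.5 + 1.56 = 96.86 kΩ.
V = V_s · R/ΣR = 27.2 × 0.1869 = 5.083 V.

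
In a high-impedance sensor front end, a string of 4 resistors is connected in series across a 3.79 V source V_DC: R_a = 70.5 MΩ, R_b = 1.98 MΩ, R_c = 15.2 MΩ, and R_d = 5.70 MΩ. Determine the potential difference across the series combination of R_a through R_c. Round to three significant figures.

V ≈ 3.56 V

Total series resistance ΣR = 70.5 + 1.98 + 15.2 + 5.70 = 93.38 MΩ.
R_{R_a..R_c} = 70.5 + 1.98 + 15.2 = 87.68 MΩ.
By the voltage-divider rule, V = 3.79 × 87.68/93.38 = 3.559 V.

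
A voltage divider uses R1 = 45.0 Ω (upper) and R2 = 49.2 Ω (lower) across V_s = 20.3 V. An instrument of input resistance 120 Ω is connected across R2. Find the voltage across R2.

V_out ≈ 8.87 V

First combine the lower leg with the load: R2 ‖ R_L = 34.89 Ω.
Then V_out = V_s · R2'/(R1 + R2') = 20.3 × 34.89/79.89 = 8.866 V.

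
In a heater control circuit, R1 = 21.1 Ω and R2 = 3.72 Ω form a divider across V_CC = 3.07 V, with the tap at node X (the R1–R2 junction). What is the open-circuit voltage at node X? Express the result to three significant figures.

With X open, the divider is unloaded: V_th = 3.07 × 3.72/24.82 = 0.4601 V.

V_th ≈ 0.460 V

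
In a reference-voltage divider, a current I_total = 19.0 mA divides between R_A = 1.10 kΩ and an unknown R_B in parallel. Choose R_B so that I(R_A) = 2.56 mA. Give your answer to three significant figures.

In a two-way split, I_A/I_total = R_B/(R_A + R_B).
With f = 0.1347, R_B = R_A · f/(1−f) = 1.10 × 0.1557 = 0.1713 kΩ.

R_B ≈ 0.171 kΩ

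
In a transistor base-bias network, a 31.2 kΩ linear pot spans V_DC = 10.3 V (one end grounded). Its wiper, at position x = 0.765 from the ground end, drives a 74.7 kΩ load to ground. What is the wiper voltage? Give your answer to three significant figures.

Lower segment x·R_p = 23.87 kΩ; upper segment (1−x)·R_p = 7.332 kΩ.
Lower segment in parallel with the load: 23.87 ‖ 74.7 = 18.09 kΩ.
V_out = 10.3 × 18.09/(7.332 + 18.09) = 7.329 V.

V_out ≈ 7.33 V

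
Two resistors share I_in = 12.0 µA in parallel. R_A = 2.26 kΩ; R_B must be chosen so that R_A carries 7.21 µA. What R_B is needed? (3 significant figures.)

Two-branch current divider: I_A = I_in · R_B/(R_A + R_B).
7.21/12.0 = R_B/(R_A + R_B) → R_B = R_A · (0.6008)/(1 − 0.6008) = 2.26 × 1.505 = 3.402 kΩ.

R_B ≈ 3.40 kΩ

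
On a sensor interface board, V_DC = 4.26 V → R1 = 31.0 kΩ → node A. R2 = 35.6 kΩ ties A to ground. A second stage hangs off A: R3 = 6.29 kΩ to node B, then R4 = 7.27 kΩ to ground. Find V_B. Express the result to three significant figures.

V_B ≈ 0.549 V

The second stage (R3 + R4 = 13.56 kΩ) loads node A in parallel with R2.
Effective lower resistance at A: R2 ‖ 13.56 = 9.820 kΩ.
First divider: V_A = V_DC · 9.820/(31.0 + 9.820) = 1.025 V.
Stage 2 is unloaded, so V_B = V_A · R4/(R3+R4) = 1.025 × 7.27/13.56 = 0.5494 V.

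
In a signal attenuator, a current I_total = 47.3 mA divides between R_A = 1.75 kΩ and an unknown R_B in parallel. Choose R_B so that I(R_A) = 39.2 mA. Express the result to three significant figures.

R_B ≈ 8.47 kΩ

Two-branch current divider: I_A = I_total · R_B/(R_A + R_B).
With f = 0.8288, R_B = R_A · f/(1−f) = 1.75 × 4.840 = 8.469 kΩ.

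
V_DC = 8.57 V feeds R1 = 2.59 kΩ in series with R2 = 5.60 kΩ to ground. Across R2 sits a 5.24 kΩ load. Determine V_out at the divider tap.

First combine the lower leg with the load: R2 ‖ R_L = 2.707 kΩ.
Voltage divider with the loaded lower leg: V_out = 8.57 × 2.707/(2.59 + 2.707) = 8.57 × 0.5110 = 4.380 V.

V_out ≈ 4.38 V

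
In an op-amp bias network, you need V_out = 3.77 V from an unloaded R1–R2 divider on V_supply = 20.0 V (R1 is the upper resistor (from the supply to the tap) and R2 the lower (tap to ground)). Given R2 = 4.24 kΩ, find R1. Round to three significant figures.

V_out/V_supply = R2/(R1+R2) = 0.1885.
R1 = R2·(1/k − 1) = 4.24 × 4.305 = 18.25 kΩ.

R1 ≈ 18.3 kΩ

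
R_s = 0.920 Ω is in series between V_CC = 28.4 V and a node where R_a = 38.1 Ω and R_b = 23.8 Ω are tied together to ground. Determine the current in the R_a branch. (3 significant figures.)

I ≈ 0.701 A

Parallel bank: R_p = 1/(1/38.1 + 1/23.8) = 14.65 Ω.
Node voltage V_A = V_CC · R_p/(R_s + R_p) = 28.4 × 0.9409 = 26.72 V.
I(R_a) = V_A / R_a = 26.72/38.1 = 0.7014 A.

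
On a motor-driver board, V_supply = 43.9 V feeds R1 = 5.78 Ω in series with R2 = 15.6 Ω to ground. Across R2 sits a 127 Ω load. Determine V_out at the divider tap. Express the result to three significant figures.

The load sits in parallel with R2, giving an effective lower resistance R2' = R2·R_L/(R2+R_L) = 13.89 Ω.
Then V_out = V_supply · R2'/(R1 + R2') = 43.9 × 13.89/19.67 = 31.00 V.

V_out ≈ 31.0 V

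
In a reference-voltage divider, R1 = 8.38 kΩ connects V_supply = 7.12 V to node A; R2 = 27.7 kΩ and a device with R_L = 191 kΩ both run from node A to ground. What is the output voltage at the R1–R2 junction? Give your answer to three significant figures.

V_out ≈ 5.29 V

R2 ‖ R_L = (27.7 × 191)/(27.7 + 191) = 24.19 kΩ.
Then V_out = V_supply · R2'/(R1 + R2') = 7.12 × 24.19/32.57 = 5.288 V.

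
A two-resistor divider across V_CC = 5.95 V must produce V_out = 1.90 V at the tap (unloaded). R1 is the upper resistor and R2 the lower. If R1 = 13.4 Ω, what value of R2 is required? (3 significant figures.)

R2 ≈ 6.29 Ω

V_out/V_CC = R2/(R1+R2) = 0.3193.
So R2 = R1 · V_out/(V_CC − V_out) = 13.4 × 1.90/(5.95 − 1.90) = 13.4 × 0.4691 = 6.286 Ω.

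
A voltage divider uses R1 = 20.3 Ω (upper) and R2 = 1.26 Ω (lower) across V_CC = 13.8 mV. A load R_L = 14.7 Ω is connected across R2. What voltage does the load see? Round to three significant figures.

V_out ≈ 0.746 mV

R2 ‖ R_L = (1.26 × 14.7)/(1.26 + 14.7) = 1.161 Ω.
Then V_out = V_CC · R2'/(R1 + R2') = 13.8 × 1.161/21.46 = 0.7463 mV.
(Unloaded it would be 0.806 mV; the load pulls it down.)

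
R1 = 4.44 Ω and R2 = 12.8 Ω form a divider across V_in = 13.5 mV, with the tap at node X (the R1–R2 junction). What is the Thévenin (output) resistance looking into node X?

Looking into X with the source shorted: R_th = R1·R2/(R1+R2) = 4.440 × 12.8/17.24 = 3.297 Ω.

R_th ≈ 3.30 Ω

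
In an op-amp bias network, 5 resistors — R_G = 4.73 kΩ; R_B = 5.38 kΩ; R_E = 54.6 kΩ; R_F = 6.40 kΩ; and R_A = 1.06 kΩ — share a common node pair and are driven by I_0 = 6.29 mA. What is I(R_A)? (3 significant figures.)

ΣG = 1/4.73 + 1/5.38 + 1/54.6 + 1/6.40 + 1/1.06 = 1.515.
Current divider: I(R_A) = I_0 · G_k/ΣG = 6.29 × (0.9434/1.515) = 6.29 × 0.6226 = 3.916 mA.

I ≈ 3.92 mA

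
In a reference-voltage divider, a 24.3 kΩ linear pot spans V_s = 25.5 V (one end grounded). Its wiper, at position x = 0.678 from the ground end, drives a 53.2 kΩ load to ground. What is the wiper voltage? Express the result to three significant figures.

V_out ≈ 15.7 V

Split the track: R_lower = x·R_p = 16.48 kΩ, R_upper = (1−x)·R_p = 7.825 kΩ.
(x·R_p) ‖ R_L = 12.58 kΩ.
Loaded-divider output: V_out = 25.5 × 0.6165 = 15.72 V.
(Unloaded: V_out = x·V_s = 17.3 V.)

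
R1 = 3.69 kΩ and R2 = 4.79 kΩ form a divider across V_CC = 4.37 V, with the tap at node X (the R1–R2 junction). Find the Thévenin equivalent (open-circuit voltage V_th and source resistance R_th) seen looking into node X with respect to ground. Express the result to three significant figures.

With X open, the divider is unloaded: V_th = 4.37 × 4.79/8.480 = 2.468 V.
With V_CC suppressed (replaced by a short), R_th = R1 ‖ R2 = (3.690 × 4.79)/(3.690 + 4.79) = 2.084 kΩ.

V_th ≈ 2.47 V, R_th ≈ 2.08 kΩ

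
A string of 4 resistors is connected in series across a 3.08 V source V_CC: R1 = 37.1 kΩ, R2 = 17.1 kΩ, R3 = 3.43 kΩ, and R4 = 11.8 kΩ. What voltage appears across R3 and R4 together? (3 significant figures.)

V ≈ 0.676 V

ΣR = 37.1 + 17.1 + 3.43 + 11.8 = 69.43 kΩ.
R_{R3..R4} = 3.43 + 11.8 = 15.23 kΩ.
By the voltage-divider rule, V = 3.08 × 15.23/69.43 = 0.6756 V.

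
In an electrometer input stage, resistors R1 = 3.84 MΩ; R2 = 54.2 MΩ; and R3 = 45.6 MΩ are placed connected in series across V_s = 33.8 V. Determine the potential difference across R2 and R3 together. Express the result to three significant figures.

V ≈ 32.5 V

Series total: ΣR = 3.84 + 54.2 + 45.6 = 103.6 MΩ.
R_{R2..R3} = 54.2 + 45.6 = 99.80 MΩ.
Voltage divider: V = V_s · (99.80 / 103.6) = 33.8 × 0.9629 = 32.55 V.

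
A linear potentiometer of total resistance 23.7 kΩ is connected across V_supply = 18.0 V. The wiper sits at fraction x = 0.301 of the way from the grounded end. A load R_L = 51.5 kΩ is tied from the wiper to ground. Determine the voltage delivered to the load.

V_out ≈ 4.94 V

The pot divides into 16.57 kΩ above the wiper and 7.134 kΩ below.
Lower segment in parallel with the load: 7.134 ‖ 51.5 = 6.266 kΩ.
Loaded-divider output: V_out = 18.0 × 0.2744 = 4.940 V.
(Unloaded: V_out = x·V_supply = 5.42 V.)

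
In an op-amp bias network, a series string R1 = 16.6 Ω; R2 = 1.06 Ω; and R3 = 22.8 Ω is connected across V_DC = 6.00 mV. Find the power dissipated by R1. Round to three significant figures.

Series current I = V_DC/ΣR = 6.00/40.46 = 0.1483 mA.
V(R1) = I·R = 2.462 mV; P = V·I = 2.462 × 0.1483 = 0.3651 µW.

P ≈ 0.365 µW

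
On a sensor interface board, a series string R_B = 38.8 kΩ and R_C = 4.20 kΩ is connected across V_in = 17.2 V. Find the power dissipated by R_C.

P ≈ 0.672 mW

ΣR = 43.00 kΩ → I = 17.2/43.00 = 0.4000 mA.
P(R_C) = I²·R_C = (0.4000)² × 4.20 = 0.6720 mW.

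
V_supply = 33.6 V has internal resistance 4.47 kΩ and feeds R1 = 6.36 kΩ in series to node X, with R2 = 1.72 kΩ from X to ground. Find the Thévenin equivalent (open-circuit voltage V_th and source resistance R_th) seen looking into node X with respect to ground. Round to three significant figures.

V_th ≈ 4.60 V, R_th ≈ 1.48 kΩ

R1' = 4.47 + 6.36 = 10.83 kΩ (source resistance + R1).
V_th is the unloaded tap voltage: V_supply · R2/(R1'+R2) = 33.6 × 0.1371 = 4.605 V.
With V_supply suppressed (replaced by a short), R_th = R1' ‖ R2 = (10.83 × 1.72)/(10.83 + 1.72) = 1.484 kΩ.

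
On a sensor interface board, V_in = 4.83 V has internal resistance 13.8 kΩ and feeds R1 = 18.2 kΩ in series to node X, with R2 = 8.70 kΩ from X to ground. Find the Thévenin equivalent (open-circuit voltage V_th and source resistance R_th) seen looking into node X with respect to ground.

V_th ≈ 1.03 V, R_th ≈ 6.84 kΩ

R1' = 13.8 + 18.2 = 32.00 kΩ (source resistance + R1).
With X open, the divider is unloaded: V_th = 4.83 × 8.70/40.70 = 1.032 V.
Zeroing V_in shorts the top of R1' to ground, so R_th = R1' ‖ R2 = 6.840 kΩ.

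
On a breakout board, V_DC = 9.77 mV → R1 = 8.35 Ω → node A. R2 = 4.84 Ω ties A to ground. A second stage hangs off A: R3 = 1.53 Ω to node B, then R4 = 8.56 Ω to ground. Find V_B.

Looking into the second stage from A: R3 + R4 = 10.09 Ω appears in parallel with R2.
R2 ‖ (R3+R4) = 3.271 Ω.
So V_A = 9.77 × 0.2815 = 2.750 mV.
V_B = V_A × 0.8484 = 2.333 mV.

V_B ≈ 2.33 mV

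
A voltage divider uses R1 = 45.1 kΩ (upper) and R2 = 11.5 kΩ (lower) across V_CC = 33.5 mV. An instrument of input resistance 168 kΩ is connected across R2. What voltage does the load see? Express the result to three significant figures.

First combine the lower leg with the load: R2 ‖ R_L = 10.76 kΩ.
Now apply the divider: V_out = 33.5 × 0.1927 = 6.454 mV.

V_out ≈ 6.45 mV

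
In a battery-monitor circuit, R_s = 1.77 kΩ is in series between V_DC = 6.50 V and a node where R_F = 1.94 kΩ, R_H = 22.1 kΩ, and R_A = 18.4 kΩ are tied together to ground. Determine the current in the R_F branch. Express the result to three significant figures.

I ≈ 1.60 mA

Equivalent of the parallel group: R_p = 1.626 kΩ.
V_A by voltage divider: V_A = 6.50 × 1.626/(1.77 + 1.626) = 3.112 V.
Branch current I = V_A/R_F = 3.112/1.94 = 1.604 mA.
(Check via current divider: I_total = 1.914 mA; share G_k/ΣG = 0.8381 → same result.)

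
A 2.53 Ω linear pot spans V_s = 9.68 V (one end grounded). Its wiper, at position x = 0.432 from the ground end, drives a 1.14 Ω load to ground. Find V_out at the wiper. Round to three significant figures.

Lower segment x·R_p = 1.093 Ω; upper segment (1−x)·R_p = 1.437 Ω.
R_L loads the lower segment: effective lower R = 0.5580 Ω.
Then V_out = V_s · 0.5580/(1.437 + 0.5580) = 2.707 V.

V_out ≈ 2.71 V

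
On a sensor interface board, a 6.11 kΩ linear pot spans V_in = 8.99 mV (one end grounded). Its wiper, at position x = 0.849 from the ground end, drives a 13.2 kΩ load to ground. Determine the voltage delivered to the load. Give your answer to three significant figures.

V_out ≈ 7.20 mV

Lower segment x·R_p = 5.187 kΩ; upper segment (1−x)·R_p = 0.9226 kΩ.
(x·R_p) ‖ R_L = 3.724 kΩ.
Then V_out = V_in · 3.724/(0.9226 + 3.724) = 7.205 mV.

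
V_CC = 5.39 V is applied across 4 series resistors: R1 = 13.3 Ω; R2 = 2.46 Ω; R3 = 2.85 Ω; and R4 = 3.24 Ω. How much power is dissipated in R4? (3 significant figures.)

The common current is I = 5.39/21.85 = 0.2467 A.
P(R4) = I²·R4 = (0.2467)² × 3.24 = 0.1972 W.

P ≈ 0.197 W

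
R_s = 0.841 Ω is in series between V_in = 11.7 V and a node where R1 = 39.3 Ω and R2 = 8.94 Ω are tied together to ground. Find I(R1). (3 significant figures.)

Combine the parallel branches: R_p = (1/39.3 + 1/8.94)⁻¹ = 7.283 Ω.
V_A = 11.7 × 7.283/8.124 = 10.49 V.
Branch current I = V_A/R1 = 10.49/39.3 = 0.2669 A.

I ≈ 0.267 A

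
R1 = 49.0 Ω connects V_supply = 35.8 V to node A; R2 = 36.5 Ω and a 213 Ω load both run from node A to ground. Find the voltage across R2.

V_out ≈ 13.9 V

The load sits in parallel with R2, giving an effective lower resistance R2' = R2·R_L/(R2+R_L) = 31.16 Ω.
Voltage divider with the loaded lower leg: V_out = 35.8 × 31.16/(49.0 + 31.16) = 35.8 × 0.3887 = 13.92 V.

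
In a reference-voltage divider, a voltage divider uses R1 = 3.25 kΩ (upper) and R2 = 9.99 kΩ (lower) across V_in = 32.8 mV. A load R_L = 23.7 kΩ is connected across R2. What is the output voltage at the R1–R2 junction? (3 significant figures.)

V_out ≈ 22.4 mV

The load sits in parallel with R2, giving an effective lower resistance R2' = R2·R_L/(R2+R_L) = 7.028 kΩ.
Then V_out = V_in · R2'/(R1 + R2') = 32.8 × 7.028/10.28 = 22.43 mV.
(Unloaded it would be 24.7 mV; the load pulls it down.)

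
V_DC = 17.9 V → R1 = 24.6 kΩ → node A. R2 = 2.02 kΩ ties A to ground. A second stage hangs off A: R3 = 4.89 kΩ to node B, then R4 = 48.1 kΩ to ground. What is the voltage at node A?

V_A ≈ 1.31 V

Node A sees R2 in parallel with the series input of stage 2, R3 + R4 = 52.99 kΩ.
Effective lower resistance at A: R2 ‖ 52.99 = 1.946 kΩ.
First divider: V_A = V_DC · 1.946/(24.6 + 1.946) = 1.312 V.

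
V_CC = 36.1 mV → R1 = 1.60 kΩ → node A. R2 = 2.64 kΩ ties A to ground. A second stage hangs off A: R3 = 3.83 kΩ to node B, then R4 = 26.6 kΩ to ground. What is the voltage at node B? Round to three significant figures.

The second stage (R3 + R4 = 30.43 kΩ) loads node A in parallel with R2.
R2 ‖ (R3+R4) = 2.429 kΩ.
First divider: V_A = V_CC · 2.429/(1.60 + 2.429) = 21.76 mV.
Then the unloaded second divider: V_B = V_A × R4/(R3+R4) = 21.76 × 0.8741 = 19.03 mV.

V_B ≈ 19.0 mV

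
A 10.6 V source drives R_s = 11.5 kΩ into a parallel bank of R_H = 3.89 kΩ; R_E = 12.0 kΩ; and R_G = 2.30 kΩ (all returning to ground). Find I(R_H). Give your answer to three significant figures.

Parallel bank: R_p = 1/(1/3.89 + 1/12.0 + 1/2.30) = 1.290 kΩ.
V_A = 10.6 × 1.290/12.79 = 1.069 V.
Branch current I = V_A/R_H = 1.069/3.89 = 0.2748 mA.

I ≈ 0.275 mA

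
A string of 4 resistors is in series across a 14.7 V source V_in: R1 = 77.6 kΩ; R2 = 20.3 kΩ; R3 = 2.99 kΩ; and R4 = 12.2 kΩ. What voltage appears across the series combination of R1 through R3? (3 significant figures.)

V ≈ 13.1 V

ΣR = 77.6 + 20.3 + 2.99 + 12.2 = 113.1 kΩ.
R_{R1..R3} = 77.6 + 20.3 + 2.99 = 100.9 kΩ.
Voltage divider: V = V_in · (100.9 / 113.1) = 14.7 × 0.8921 = 13.11 V.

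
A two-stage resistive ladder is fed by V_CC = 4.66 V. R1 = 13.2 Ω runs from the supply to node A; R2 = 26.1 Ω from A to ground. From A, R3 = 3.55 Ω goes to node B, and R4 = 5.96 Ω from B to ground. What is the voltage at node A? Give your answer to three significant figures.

V_A ≈ 1.61 V

The second stage (R3 + R4 = 9.510 Ω) loads node A in parallel with R2.
R2 ‖ (R3+R4) = 6.970 Ω.
First divider: V_A = V_CC · 6.970/(13.2 + 6.970) = 1.610 V.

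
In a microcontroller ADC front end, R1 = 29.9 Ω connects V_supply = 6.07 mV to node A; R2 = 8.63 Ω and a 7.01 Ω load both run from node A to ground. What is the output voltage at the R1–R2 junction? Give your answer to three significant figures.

First combine the lower leg with the load: R2 ‖ R_L = 3.868 Ω.
Voltage divider with the loaded lower leg: V_out = 6.07 × 3.868/(29.9 + 3.868) = 6.07 × 0.1145 = 0.6953 mV.

V_out ≈ 0.695 mV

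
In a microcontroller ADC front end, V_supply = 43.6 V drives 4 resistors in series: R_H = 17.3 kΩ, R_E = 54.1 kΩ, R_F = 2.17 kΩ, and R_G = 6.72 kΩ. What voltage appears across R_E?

Series total: ΣR = 17.3 + 54.1 + 2.17 + 6.72 = 80.29 kΩ.
V = V_supply · R/ΣR = 43.6 × 0.6738 = 29.38 V.

V ≈ 29.4 V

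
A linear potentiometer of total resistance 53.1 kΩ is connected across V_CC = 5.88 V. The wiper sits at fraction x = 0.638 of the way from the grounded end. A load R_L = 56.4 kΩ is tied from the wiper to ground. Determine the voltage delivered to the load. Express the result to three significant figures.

V_out ≈ 3.08 V

Split the track: R_lower = x·R_p = 33.88 kΩ, R_upper = (1−x)·R_p = 19.22 kΩ.
(x·R_p) ‖ R_L = 21.16 kΩ.
Loaded-divider output: V_out = 5.88 × 0.5240 = 3.081 V.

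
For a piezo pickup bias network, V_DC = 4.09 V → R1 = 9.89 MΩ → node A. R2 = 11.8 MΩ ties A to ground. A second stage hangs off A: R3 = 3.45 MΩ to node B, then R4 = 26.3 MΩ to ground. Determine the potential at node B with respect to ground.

Node A sees R2 in parallel with the series input of stage 2, R3 + R4 = 29.75 MΩ.
Effective lower resistance at A: R2 ‖ 29.75 = 8.449 MΩ.
V_A = 4.09 × 8.449/(9.89 + 8.449) = 1.884 V.
V_B = V_A × 0.8840 = 1.666 V.

V_B ≈ 1.67 V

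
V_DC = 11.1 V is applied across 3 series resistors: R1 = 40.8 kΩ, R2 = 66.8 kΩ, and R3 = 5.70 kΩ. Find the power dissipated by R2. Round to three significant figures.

The common current is I = 11.1/113.3 = 0.09797 mA.
P = I²R = 0.009598 × 66.8 = 0.6412 mW.

P ≈ 0.641 mW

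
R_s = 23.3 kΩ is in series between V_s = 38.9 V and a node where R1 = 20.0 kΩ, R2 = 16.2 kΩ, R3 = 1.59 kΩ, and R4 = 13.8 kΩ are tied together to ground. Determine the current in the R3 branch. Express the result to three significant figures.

Combine the parallel branches: R_p = (1/20.0 + 1/16.2 + 1/1.59 + 1/13.8)⁻¹ = 1.230 kΩ.
V_A = 38.9 × 1.230/24.53 = 1.950 V.
I(R3) = V_A / R3 = 1.950/1.59 = 1.227 mA.

I ≈ 1.23 mA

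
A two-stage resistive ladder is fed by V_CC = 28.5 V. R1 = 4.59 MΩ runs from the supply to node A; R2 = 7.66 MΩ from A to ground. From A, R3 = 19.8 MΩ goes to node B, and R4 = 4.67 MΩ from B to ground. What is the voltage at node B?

The second stage (R3 + R4 = 24.47 MΩ) loads node A in parallel with R2.
R2 ‖ (R3+R4) = 5.834 MΩ.
First divider: V_A = V_CC · 5.834/(4.59 + 5.834) = 15.95 V.
V_B = V_A × 0.1908 = 3.044 V.

V_B ≈ 3.04 V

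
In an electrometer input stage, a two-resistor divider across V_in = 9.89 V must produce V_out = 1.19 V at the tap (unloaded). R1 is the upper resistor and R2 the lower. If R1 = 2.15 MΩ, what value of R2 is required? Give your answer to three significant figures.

Required fraction k = V_out/V_in = 0.1203.
So R2 = R1 · V_out/(V_in − V_out) = 2.15 × 1.19/(9.89 − 1.19) = 2.15 × 0.1368 = 0.2941 MΩ.

R2 ≈ 0.294 MΩ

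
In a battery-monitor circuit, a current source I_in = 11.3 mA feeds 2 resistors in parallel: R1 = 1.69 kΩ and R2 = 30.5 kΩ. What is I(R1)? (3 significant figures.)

I ≈ 10.7 mA

Two-branch current divider: I_k = I_in · R_other/(R_1 + R_2).
So I = 11.3 × 30.5/32.19 = 10.71 mA.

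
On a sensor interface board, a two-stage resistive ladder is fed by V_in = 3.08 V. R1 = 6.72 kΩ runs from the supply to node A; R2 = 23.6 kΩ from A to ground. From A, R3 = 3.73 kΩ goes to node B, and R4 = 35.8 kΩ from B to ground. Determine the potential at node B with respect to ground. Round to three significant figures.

The second stage (R3 + R4 = 39.53 kΩ) loads node A in parallel with R2.
R2 ‖ (R3+R4) = 14.78 kΩ.
So V_A = 3.08 × 0.6874 = 2.117 V.
V_B = V_A × 0.9056 = 1.917 V.

V_B ≈ 1.92 V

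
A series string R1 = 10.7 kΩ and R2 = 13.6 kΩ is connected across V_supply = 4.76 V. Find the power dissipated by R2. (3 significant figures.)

P ≈ 0.522 mW

ΣR = 24.30 kΩ → I = 4.76/24.30 = 0.1959 mA.
V(R2) = I·R = 2.664 V; P = V·I = 2.664 × 0.1959 = 0.5218 mW.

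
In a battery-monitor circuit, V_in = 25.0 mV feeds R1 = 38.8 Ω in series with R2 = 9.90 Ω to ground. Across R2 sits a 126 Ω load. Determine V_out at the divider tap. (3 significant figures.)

First combine the lower leg with the load: R2 ‖ R_L = 9.179 Ω.
Then V_out = V_in · R2'/(R1 + R2') = 25.0 × 9.179/47.98 = 4.783 mV.

V_out ≈ 4.78 mV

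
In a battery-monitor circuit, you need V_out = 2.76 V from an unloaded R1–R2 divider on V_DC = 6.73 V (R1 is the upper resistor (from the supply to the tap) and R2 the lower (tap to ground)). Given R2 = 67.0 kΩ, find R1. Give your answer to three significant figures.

R1 ≈ 96.4 kΩ

The divider ratio is R2/(R1+R2) = 2.76/6.73 = 0.4101.
Rearranging, R1 = R2·(1−k)/k = 67.0 × 1.438 = 96.37 kΩ.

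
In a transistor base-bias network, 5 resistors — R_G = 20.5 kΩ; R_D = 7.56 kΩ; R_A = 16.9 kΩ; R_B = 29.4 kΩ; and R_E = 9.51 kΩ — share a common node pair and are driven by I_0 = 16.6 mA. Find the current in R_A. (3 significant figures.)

I ≈ 2.59 mA

Conductances: ΣG = 1/20.5 + 1/7.56 + 1/16.9 + 1/29.4 + 1/9.51 = 0.3794 (1/kΩ).
By the current-divider rule, I = I_0 · G_k/ΣG = 16.6 × 0.1560 = 2.589 mA.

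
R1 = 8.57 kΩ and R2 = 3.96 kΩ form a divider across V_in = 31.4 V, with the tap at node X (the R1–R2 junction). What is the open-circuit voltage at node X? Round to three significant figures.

V_th ≈ 9.92 V

V_th is the unloaded tap voltage: V_in · R2/(R1+R2) = 31.4 × 0.3160 = 9.924 V.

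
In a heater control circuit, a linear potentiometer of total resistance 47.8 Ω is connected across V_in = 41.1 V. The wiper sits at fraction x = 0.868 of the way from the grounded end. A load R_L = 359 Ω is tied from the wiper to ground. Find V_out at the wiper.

The pot divides into 6.310 Ω above the wiper and 41.49 Ω below.
Lower segment in parallel with the load: 41.49 ‖ 359 = 37.19 Ω.
Then V_out = V_in · 37.19/(6.310 + 37.19) = 35.14 V.

V_out ≈ 35.1 V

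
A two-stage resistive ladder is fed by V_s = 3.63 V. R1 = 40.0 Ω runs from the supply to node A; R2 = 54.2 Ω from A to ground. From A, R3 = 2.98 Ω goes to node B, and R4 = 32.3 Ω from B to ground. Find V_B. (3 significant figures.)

The second stage (R3 + R4 = 35.28 Ω) loads node A in parallel with R2.
Effective lower resistance at A: R2 ‖ 35.28 = 21.37 Ω.
V_A = 3.63 × 21.37/(40.0 + 21.37) = 1.264 V.
Stage 2 is unloaded, so V_B = V_A · R4/(R3+R4) = 1.264 × 32.3/35.28 = 1.157 V.

V_B ≈ 1.16 V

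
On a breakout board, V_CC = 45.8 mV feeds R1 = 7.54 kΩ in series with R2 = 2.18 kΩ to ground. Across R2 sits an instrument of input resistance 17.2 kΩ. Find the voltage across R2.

The load sits in parallel with R2, giving an effective lower resistance R2' = R2·R_L/(R2+R_L) = 1.935 kΩ.
Now apply the divider: V_out = 45.8 × 0.2042 = 9.352 mV.
(Unloaded it would be 10.3 mV; the load pulls it down.)

V_out ≈ 9.35 mV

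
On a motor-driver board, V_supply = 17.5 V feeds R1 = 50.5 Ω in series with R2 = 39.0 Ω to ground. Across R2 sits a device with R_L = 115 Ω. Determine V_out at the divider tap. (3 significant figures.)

The load sits in parallel with R2, giving an effective lower resistance R2' = R2·R_L/(R2+R_L) = 29.12 Ω.
Then V_out = V_supply · R2'/(R1 + R2') = 17.5 × 29.12/79.62 = 6.401 V.

V_out ≈ 6.40 V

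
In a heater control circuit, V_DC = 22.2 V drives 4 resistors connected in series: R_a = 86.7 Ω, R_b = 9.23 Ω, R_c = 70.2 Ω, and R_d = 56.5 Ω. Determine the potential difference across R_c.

Series total: ΣR = 86.7 + 9.23 + 70.2 + 56.5 = 222.6 Ω.
By the voltage-divider rule, V = 22.2 × 70.20/222.6 = 7.000 V.

V ≈ 7.00 V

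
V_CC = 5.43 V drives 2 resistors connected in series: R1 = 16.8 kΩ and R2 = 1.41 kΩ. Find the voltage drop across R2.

V ≈ 0.420 V

ΣR = 16.8 + 1.41 = 18.21 kΩ.
Voltage divider: V = V_CC · (1.410 / 18.21) = 5.43 × 0.07743 = 0.4204 V.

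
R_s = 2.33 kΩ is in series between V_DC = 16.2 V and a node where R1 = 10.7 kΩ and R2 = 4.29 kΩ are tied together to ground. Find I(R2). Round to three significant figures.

I ≈ 2.14 mA

Parallel bank: R_p = 1/(1/10.7 + 1/4.29) = 3.062 kΩ.
V_A by voltage divider: V_A = 16.2 × 3.062/(2.33 + 3.062) = 9.200 V.
Branch current I = V_A/R2 = 9.200/4.29 = 2.145 mA.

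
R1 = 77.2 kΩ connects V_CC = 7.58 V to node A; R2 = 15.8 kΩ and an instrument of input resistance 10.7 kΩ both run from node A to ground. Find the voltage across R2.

The load sits in parallel with R2, giving an effective lower resistance R2' = R2·R_L/(R2+R_L) = 6.380 kΩ.
Voltage divider with the loaded lower leg: V_out = 7.58 × 6.380/(77.2 + 6.380) = 7.58 × 0.07633 = 0.5786 V.

V_out ≈ 0.579 V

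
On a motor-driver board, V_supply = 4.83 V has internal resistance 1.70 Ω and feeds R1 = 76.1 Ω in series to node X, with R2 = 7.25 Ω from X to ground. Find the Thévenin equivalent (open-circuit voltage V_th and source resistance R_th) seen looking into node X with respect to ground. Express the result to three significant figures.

R1' = 1.70 + 76.1 = 77.80 Ω (source resistance + R1).
V_th is the unloaded tap voltage: V_supply · R2/(R1'+R2) = 4.83 × 0.08524 = 0.4117 V.
Looking into X with the source shorted: R_th = R1'·R2/(R1'+R2) = 77.80 × 7.25/85.05 = 6.632 Ω.

V_th ≈ 0.412 V, R_th ≈ 6.63 Ω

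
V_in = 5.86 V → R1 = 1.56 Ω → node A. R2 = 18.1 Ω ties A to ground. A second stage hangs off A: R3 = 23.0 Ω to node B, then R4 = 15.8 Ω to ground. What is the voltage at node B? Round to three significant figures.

V_B ≈ 2.12 V

Node A sees R2 in parallel with the series input of stage 2, R3 + R4 = 38.80 Ω.
R2 ‖ (R3+R4) = 12.34 Ω.
V_A = 5.86 × 12.34/(1.56 + 12.34) = 5.202 V.
V_B = V_A × 0.4072 = 2.119 V.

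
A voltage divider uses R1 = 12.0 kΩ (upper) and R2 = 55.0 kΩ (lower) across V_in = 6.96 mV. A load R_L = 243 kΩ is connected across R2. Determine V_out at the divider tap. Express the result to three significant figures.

V_out ≈ 5.49 mV

R2 ‖ R_L = (55.0 × 243)/(55.0 + 243) = 44.85 kΩ.
Voltage divider with the loaded lower leg: V_out = 6.96 × 44.85/(12.0 + 44.85) = 6.96 × 0.7889 = 5.491 mV.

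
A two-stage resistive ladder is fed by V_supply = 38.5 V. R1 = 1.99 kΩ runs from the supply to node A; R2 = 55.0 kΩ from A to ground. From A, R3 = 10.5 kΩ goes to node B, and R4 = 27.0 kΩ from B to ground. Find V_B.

Node A sees R2 in parallel with the series input of stage 2, R3 + R4 = 37.50 kΩ.
Effective lower resistance at A: R2 ‖ 37.50 = 22.30 kΩ.
So V_A = 38.5 × 0.9181 = 35.35 V.
Stage 2 is unloaded, so V_B = V_A · R4/(R3+R4) = 35.35 × 27.0/37.50 = 25.45 V.

V_B ≈ 25.4 V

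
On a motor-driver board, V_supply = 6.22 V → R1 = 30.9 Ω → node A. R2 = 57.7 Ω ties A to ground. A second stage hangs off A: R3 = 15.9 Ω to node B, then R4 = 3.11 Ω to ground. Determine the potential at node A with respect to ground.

The second stage (R3 + R4 = 19.01 Ω) loads node A in parallel with R2.
Effective lower resistance at A: R2 ‖ 19.01 = 14.30 Ω.
First divider: V_A = V_supply · 14.30/(30.9 + 14.30) = 1.968 V.

V_A ≈ 1.97 V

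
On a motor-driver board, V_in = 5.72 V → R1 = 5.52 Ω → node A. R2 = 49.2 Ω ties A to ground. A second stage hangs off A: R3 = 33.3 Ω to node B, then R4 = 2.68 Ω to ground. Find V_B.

V_B ≈ 0.337 V

Looking into the second stage from A: R3 + R4 = 35.98 Ω appears in parallel with R2.
R2 ‖ (R3+R4) = 20.78 Ω.
First divider: V_A = V_in · 20.78/(5.52 + 20.78) = 4.520 V.
V_B = V_A × 0.07449 = 0.3366 V.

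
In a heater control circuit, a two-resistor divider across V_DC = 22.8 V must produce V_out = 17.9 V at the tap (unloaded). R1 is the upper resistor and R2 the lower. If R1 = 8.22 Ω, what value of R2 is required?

R2 ≈ 30.0 Ω

Required fraction k = V_out/V_DC = 0.7851.
So R2 = R1 · V_out/(V_DC − V_out) = 8.22 × 17.9/(22.8 − 17.9) = 8.22 × 3.653 = 30.03 Ω.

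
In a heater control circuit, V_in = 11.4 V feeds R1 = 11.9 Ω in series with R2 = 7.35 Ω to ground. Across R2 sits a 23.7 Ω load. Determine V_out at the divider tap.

R2 ‖ R_L = (7.35 × 23.7)/(7.35 + 23.7) = 5.610 Ω.
Now apply the divider: V_out = 11.4 × 0.3204 = 3.652 V.

V_out ≈ 3.65 V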